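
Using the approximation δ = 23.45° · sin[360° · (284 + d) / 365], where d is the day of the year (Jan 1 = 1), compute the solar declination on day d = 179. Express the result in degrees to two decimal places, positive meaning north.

360 × (284 + 179) / 365 = 456.658°; sin(456.658°) = 0.9933.
δ = 23.45 × 0.9933 = 23.293° ≈ +23.29°.

+23.29°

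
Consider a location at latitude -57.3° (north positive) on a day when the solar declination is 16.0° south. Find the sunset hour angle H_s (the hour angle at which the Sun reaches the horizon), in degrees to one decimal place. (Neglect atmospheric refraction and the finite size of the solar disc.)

116.5°

cos H_s = −tan(-57.3°) · tan(-16.0°) = -0.4467, so H_s = arccos(-0.4467) = 116.53°.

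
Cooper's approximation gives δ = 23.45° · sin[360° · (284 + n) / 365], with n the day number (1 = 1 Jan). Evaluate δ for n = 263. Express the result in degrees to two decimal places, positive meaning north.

+0.20°

360 × (284 + 263) / 365 = 539.507°; sin(539.507°) = 0.0086.
δ = 23.45 × 0.0086 = 0.202° ≈ +0.20°.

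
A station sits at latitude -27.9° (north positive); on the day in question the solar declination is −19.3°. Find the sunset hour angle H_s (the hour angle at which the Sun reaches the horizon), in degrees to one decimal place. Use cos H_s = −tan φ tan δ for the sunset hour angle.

The sunset hour angle satisfies cos H_s = −tan φ tan δ = -0.1854, giving H_s = 100.68°.

100.7°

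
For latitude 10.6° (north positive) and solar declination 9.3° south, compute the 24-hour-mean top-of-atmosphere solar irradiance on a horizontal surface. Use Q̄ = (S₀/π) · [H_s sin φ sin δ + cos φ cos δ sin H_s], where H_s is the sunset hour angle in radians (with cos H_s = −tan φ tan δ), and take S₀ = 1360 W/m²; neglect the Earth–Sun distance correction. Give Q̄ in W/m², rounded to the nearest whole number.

400 W/m²

The sunset hour angle satisfies cos H_s = −tan φ tan δ = 0.0306, giving H_s = 88.25°. In radians, H_s = 1.5403.
H_s sin φ sin δ = 1.5403 × 0.1840 × -0.1616 = -0.0458.
cos φ cos δ sin H_s = 0.9829 × 0.9869 × 0.9995 = 0.9695.
Q̄ = (1360/π) × (-0.0458 + 0.9695) = 432.90 × 0.9237 = 399.87 W/m².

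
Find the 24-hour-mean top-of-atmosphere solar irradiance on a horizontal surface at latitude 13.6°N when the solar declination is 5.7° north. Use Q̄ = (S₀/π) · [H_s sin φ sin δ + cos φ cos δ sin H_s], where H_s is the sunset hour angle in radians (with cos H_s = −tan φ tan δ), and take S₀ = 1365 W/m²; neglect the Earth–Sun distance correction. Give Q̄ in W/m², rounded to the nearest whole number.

The sunset hour angle satisfies cos H_s = −tan φ tan δ = -0.0241, giving H_s = 91.38°. In radians, H_s = 1.5949.
H_s sin φ sin δ = 1.5949 × 0.2351 × 0.0993 = 0.0372.
cos φ cos δ sin H_s = 0.9720 × 0.9951 × 0.9997 = 0.9669.
Q̄ = (1365/π) × (0.0372 + 0.9669) = 434.49 × 1.0041 = 436.27 W/m².

436 W/m²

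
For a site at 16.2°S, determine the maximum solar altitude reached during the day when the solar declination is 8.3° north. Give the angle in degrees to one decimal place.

65.5°

At local solar noon the hour angle is zero, so the elevation is 90° − |φ − δ| = 90° − |-16.2° − (8.3°)| = 90° − 24.5° = 65.5°.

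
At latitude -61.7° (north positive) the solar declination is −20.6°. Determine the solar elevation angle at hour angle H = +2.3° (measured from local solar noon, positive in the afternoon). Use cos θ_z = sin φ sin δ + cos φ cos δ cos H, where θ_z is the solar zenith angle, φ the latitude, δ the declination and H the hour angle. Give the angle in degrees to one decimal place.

48.9°

cos θ_z = sin(-61.7°) sin(-20.6°) + cos(-61.7°) cos(-20.6°) cos(2.30°) = 0.3098 + 0.4434 = 0.7532.
θ_z = arccos(0.7532) = 41.13°, so the elevation is 90° − 41.13° = 48.87°.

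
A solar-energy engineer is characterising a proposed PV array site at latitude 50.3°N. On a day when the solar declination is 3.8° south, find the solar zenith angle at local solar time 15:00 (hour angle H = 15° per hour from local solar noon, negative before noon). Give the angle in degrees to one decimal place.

Hour angle H = 15° × (15 − 12) = 45.00°.
cos θ_z = sin(50.3°) sin(-3.8°) + cos(50.3°) cos(-3.8°) cos(45.00°) = -0.0510 + 0.4507 = 0.3997.
θ_z = arccos(0.3997) = 66.44°.

66.4°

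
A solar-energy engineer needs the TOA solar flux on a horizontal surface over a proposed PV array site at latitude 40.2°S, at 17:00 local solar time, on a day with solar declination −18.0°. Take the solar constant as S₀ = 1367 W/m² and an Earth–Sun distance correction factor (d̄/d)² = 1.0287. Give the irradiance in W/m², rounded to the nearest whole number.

Hour angle H = 15° × (17 − 12) = 75.00°.
With φ = -40.2°, δ = -18.0°, H = 75.00°: sin φ sin δ = 0.1995, cos φ cos δ cos H = 0.1880, so cos θ_z = 0.3875.
Top-of-atmosphere irradiance = S₀ (d̄/d)² cos θ_z = 1367 × 1.0287 × 0.3875 = 544.92 W/m².

545 W/m²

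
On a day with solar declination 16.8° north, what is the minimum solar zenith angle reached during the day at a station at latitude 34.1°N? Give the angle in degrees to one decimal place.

17.3°

At local solar noon the hour angle is zero, so the zenith angle is |φ − δ| = |34.1° − (16.8°)| = 17.3°.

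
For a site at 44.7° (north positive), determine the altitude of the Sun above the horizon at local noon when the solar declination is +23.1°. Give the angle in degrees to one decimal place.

68.4°

At local solar noon the hour angle is zero, so the elevation is 90° − |φ − δ| = 90° − |44.7° − (23.1°)| = 90° − 21.6° = 68.4°.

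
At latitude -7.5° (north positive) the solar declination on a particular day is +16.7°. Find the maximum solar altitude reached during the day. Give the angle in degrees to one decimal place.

At local solar noon the hour angle is zero, so the elevation is 90° − |φ − δ| = 90° − |-7.5° − (16.7°)| = 90° − 24.2° = 65.8°.

65.8°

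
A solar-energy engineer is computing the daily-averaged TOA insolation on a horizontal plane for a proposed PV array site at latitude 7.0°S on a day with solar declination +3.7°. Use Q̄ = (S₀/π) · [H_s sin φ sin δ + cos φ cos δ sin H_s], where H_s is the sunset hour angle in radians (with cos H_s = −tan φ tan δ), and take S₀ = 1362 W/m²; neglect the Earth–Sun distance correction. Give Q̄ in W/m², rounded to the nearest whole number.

424 W/m²

−tan φ tan δ = −(-0.1228)(0.0647) = 0.0079; H_s = arccos(0.0079) = 89.55°. In radians, H_s = 1.5629.
H_s sin φ sin δ = 1.5629 × -0.1219 × 0.0645 = -0.0123.
cos φ cos δ sin H_s = 0.9925 × 0.9979 × 1.0000 = 0.9904.
Q̄ = (1362/π) × (-0.0123 + 0.9904) = 433.54 × 0.9781 = 424.05 W/m².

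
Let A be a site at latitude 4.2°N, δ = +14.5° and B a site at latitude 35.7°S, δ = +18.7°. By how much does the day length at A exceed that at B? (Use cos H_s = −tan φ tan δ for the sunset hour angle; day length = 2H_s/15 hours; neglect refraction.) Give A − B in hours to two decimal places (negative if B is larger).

+2.02 h

A: H_s = arccos(−tan 4.2° · tan 14.5°) = 91.09°, so 2H_s/15 = 12.1453 h.
B: H_s = arccos(−tan -35.7° · tan 18.7°) = 75.92°, so 2H_s/15 = 10.1227 h.
A − B = 12.1453 − 10.1227 = 2.0226 h.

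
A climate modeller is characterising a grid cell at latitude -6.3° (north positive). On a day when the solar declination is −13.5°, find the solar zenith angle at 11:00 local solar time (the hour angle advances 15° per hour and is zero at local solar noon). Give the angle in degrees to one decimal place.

Hour angle H = 15° × (11 − 12) = -15.00°.
cos θ_z = sin φ sin δ + cos φ cos δ cos H = (-0.1097)(-0.2334) + (0.9940)(0.9724)(0.9659) = 0.9592.
θ_z = arccos(0.9592) = 16.42°.

16.4°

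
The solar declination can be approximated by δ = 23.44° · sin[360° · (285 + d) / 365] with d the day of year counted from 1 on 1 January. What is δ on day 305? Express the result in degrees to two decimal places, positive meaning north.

-15.66°

360 × (285 + 305) / 365 = 581.918°; sin(581.918°) = -0.6681.
δ = 23.44 × -0.6681 = -15.660° ≈ -15.66°.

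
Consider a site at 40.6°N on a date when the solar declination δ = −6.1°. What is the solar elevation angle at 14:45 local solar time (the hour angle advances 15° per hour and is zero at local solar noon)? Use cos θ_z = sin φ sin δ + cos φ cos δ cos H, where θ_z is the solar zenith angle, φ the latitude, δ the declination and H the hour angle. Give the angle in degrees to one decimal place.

Hour angle H = 15° × (14.75 − 12) = 41.25°.
cos θ_z = sin φ sin δ + cos φ cos δ cos H = (0.6508)(-0.1063) + (0.7593)(0.9943)(0.7518) = 0.4984.
θ_z = arccos(0.4984) = 60.11°, so the elevation is 90° − 60.11° = 29.89°.

29.9°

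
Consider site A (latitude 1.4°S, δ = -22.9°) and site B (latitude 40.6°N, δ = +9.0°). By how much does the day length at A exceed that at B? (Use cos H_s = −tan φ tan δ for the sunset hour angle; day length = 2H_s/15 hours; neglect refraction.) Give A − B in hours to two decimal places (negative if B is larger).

A: H_s = arccos(−tan -1.4° · tan -22.9°) = 90.59°, so 2H_s/15 = 12.0787 h.
B: H_s = arccos(−tan 40.6° · tan 9.0°) = 97.80°, so 2H_s/15 = 13.0400 h.
A − B = 12.0787 − 13.0400 = -0.9613 h.

-0.96 h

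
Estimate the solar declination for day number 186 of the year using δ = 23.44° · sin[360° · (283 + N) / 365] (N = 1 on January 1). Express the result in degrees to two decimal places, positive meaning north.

+22.88°

360 × (283 + 186) / 365 = 462.575°; sin(462.575°) = 0.9760.
δ = 23.44 × 0.9760 = 22.877° ≈ +22.88°.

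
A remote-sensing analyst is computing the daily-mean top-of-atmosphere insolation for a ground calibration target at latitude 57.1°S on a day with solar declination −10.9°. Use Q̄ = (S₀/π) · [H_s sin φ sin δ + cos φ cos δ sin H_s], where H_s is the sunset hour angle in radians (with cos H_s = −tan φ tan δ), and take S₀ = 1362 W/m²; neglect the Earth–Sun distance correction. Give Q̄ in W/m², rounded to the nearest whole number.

The sunset hour angle satisfies cos H_s = −tan φ tan δ = -0.2977, giving H_s = 107.32°. In radians, H_s = 1.8731.
H_s sin φ sin δ = 1.8731 × -0.8396 × -0.1891 = 0.2974.
cos φ cos δ sin H_s = 0.5432 × 0.9820 × 0.9547 = 0.5093.
Q̄ = (1362/π) × (0.2974 + 0.5093) = 433.54 × 0.8067 = 349.74 W/m².

350 W/m²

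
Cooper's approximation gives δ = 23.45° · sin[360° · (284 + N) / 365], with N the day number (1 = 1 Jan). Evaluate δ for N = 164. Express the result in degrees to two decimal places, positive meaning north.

360 × (284 + 164) / 365 = 441.863°; sin(441.863°) = 0.9899.
δ = 23.45 × 0.9899 = 23.213° ≈ +23.21°.

+23.21°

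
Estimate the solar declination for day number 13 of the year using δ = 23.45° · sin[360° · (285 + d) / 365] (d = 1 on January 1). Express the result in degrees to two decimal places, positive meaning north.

-21.44°

360 × (285 + 13) / 365 = 293.918°; sin(293.918°) = -0.9141.
δ = 23.45 × -0.9141 = -21.436° ≈ -21.44°.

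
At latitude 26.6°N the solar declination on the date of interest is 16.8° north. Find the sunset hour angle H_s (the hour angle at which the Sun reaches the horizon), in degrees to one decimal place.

98.7°

The sunset hour angle satisfies cos H_s = −tan φ tan δ = -0.1512, giving H_s = 98.70°.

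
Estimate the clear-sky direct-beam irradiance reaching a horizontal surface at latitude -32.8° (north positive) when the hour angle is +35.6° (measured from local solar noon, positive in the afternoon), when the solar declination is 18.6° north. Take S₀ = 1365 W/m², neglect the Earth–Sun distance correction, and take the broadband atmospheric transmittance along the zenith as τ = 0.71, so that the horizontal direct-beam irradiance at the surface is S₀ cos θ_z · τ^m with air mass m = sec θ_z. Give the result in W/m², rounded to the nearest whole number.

315 W/m²

With φ = -32.8°, δ = 18.6°, H = 35.60°: sin φ sin δ = -0.1728, cos φ cos δ cos H = 0.6478, so cos θ_z = 0.4750.
Air mass m = 1/cos θ_z = 1/0.4750 = 2.105; τ^m = 0.71^2.105 = 0.4863.
Surface direct beam = 1365 × 0.4750 × 0.4863 = 315.30 W/m².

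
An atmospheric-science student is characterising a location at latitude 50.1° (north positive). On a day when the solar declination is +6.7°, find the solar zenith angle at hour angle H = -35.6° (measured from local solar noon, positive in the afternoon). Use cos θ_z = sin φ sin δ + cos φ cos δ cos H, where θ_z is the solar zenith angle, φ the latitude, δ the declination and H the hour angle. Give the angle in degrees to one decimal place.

cos θ_z = sin φ sin δ + cos φ cos δ cos H = (0.7672)(0.1167) + (0.6414)(0.9932)(0.8131) = 0.6075.
θ_z = arccos(0.6075) = 52.59°.

52.6°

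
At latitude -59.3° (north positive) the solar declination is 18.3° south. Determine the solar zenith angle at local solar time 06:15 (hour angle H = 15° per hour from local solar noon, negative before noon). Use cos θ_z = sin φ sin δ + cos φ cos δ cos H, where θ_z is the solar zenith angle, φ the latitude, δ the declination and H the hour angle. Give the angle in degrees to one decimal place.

72.4°

Hour angle H = 15° × (6.25 − 12) = -86.25°.
With φ = -59.3°, δ = -18.3°, H = -86.25°: sin φ sin δ = 0.2700, cos φ cos δ cos H = 0.0317, so cos θ_z = 0.3017.
θ_z = arccos(0.3017) = 72.44°.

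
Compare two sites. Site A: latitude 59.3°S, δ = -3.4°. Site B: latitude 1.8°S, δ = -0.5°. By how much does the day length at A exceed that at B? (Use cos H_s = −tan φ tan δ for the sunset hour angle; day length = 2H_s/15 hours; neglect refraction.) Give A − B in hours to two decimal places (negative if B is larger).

A: H_s = arccos(−tan -59.3° · tan -3.4°) = 95.74°, so 2H_s/15 = 12.7653 h.
B: H_s = arccos(−tan -1.8° · tan -0.5°) = 90.02°, so 2H_s/15 = 12.0027 h.
A − B = 12.7653 − 12.0027 = 0.7626 h.

+0.76 h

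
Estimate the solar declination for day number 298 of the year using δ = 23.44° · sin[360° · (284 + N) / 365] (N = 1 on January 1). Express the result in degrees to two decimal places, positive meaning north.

360 × (284 + 298) / 365 = 574.027°; sin(574.027°) = -0.5596.
δ = 23.44 × -0.5596 = -13.117° ≈ -13.12°.

-13.12°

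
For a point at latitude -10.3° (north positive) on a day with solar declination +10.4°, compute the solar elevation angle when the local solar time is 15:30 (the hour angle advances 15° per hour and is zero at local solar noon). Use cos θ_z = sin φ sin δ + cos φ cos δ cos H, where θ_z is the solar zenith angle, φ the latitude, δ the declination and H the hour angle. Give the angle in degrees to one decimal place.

Hour angle H = 15° × (15.5 − 12) = 52.50°.
cos θ_z = sin(-10.3°) sin(10.4°) + cos(-10.3°) cos(10.4°) cos(52.50°) = -0.0323 + 0.5891 = 0.5568.
θ_z = arccos(0.5568) = 56.17°, so the elevation is 90° − 56.17° = 33.83°.

33.8°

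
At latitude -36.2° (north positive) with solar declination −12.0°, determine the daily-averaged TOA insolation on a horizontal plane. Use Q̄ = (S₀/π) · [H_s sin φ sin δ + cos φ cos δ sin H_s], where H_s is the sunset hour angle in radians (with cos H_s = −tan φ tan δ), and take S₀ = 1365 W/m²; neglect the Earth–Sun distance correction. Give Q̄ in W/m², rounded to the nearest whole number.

431 W/m²

−tan φ tan δ = −(-0.7319)(-0.2126) = -0.1556; H_s = arccos(-0.1556) = 98.95°. In radians, H_s = 1.7270.
H_s sin φ sin δ = 1.7270 × -0.5906 × -0.2079 = 0.2121.
cos φ cos δ sin H_s = 0.8070 × 0.9781 × 0.9878 = 0.7797.
Q̄ = (1365/π) × (0.2121 + 0.7797) = 434.49 × 0.9918 = 430.93 W/m².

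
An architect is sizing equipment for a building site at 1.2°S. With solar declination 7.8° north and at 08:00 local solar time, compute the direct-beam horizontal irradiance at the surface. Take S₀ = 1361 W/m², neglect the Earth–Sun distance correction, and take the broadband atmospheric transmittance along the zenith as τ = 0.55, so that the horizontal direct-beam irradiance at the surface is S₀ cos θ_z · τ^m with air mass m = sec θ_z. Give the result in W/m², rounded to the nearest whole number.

Hour angle H = 15° × (8 − 12) = -60.00°.
With φ = -1.2°, δ = 7.8°, H = -60.00°: sin φ sin δ = -0.0028, cos φ cos δ cos H = 0.4953, so cos θ_z = 0.4925.
Air mass m = 1/cos θ_z = 1/0.4925 = 2.030; τ^m = 0.55^2.030 = 0.2971.
Surface direct beam = 1361 × 0.4925 × 0.2971 = 199.14 W/m².

199 W/m²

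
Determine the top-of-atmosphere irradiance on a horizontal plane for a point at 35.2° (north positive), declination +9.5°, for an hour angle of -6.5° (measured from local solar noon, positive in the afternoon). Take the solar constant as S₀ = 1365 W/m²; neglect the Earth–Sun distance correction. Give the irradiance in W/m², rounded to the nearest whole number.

1223 W/m²

cos θ_z = sin φ sin δ + cos φ cos δ cos H = (0.5764)(0.1650) + (0.8171)(0.9863)(0.9936) = 0.8959.
Top-of-atmosphere irradiance = S₀ cos θ_z = 1365 × 0.8959 = 1222.90 W/m².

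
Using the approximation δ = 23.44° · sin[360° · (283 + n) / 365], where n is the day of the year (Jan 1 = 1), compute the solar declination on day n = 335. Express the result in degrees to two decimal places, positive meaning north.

-21.96°

360 × (283 + 335) / 365 = 609.534°; sin(609.534°) = -0.9369.
δ = 23.44 × -0.9369 = -21.961° ≈ -21.96°.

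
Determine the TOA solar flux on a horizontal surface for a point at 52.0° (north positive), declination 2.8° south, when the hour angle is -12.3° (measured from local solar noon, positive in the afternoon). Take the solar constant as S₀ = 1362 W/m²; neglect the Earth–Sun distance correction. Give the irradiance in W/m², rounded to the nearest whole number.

766 W/m²

With φ = 52.0°, δ = -2.8°, H = -12.30°: sin φ sin δ = -0.0385, cos φ cos δ cos H = 0.6008, so cos θ_z = 0.5623.
Top-of-atmosphere irradiance = S₀ cos θ_z = 1362 × 0.5623 = 765.85 W/m².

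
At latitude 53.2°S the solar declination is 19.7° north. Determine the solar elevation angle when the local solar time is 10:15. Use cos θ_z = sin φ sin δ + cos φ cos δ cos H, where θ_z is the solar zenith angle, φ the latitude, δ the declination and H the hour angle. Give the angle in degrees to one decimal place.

Hour angle H = 15° × (10.25 − 12) = -26.25°.
cos θ_z = sin(-53.2°) sin(19.7°) + cos(-53.2°) cos(19.7°) cos(-26.25°) = -0.2699 + 0.5058 = 0.2359.
θ_z = arccos(0.2359) = 76.36°, so the elevation is 90° − 76.36° = 13.64°.

13.6°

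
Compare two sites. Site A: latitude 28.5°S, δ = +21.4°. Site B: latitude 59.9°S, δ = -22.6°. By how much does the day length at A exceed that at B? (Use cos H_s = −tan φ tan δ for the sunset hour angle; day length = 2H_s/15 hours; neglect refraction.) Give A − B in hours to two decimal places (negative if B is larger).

-7.76 h

A: H_s = arccos(−tan -28.5° · tan 21.4°) = 77.71°, so 2H_s/15 = 10.3613 h.
B: H_s = arccos(−tan -59.9° · tan -22.6°) = 135.90°, so 2H_s/15 = 18.1200 h.
A − B = 10.3613 − 18.1200 = -7.7587 h.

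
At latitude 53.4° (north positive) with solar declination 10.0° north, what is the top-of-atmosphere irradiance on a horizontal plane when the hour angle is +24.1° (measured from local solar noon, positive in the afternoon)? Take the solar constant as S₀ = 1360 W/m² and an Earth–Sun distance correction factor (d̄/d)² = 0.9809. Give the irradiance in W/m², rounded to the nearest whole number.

cos θ_z = sin(53.4°) sin(10.0°) + cos(53.4°) cos(10.0°) cos(24.10°) = 0.1394 + 0.5360 = 0.6754.
Top-of-atmosphere irradiance = S₀ (d̄/d)² cos θ_z = 1360 × 0.9809 × 0.6754 = 901.00 W/m².

901 W/m²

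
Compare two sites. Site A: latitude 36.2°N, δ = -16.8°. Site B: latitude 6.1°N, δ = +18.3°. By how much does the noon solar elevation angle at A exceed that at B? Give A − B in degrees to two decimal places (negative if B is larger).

-40.80°

A: 90° − |36.2 − (-16.8)| = 37.00°.
B: 90° − |6.1 − (18.3)| = 77.80°.
A − B = 37.00 − 77.80 = -40.80°.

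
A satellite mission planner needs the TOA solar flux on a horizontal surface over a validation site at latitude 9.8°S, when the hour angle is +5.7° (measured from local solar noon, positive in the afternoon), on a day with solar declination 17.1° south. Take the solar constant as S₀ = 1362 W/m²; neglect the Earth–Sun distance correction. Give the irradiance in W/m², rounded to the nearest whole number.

1345 W/m²

With φ = -9.8°, δ = -17.1°, H = 5.70°: sin φ sin δ = 0.0500, cos φ cos δ cos H = 0.9372, so cos θ_z = 0.9872.
Top-of-atmosphere irradiance = S₀ cos θ_z = 1362 × 0.9872 = 1344.57 W/m².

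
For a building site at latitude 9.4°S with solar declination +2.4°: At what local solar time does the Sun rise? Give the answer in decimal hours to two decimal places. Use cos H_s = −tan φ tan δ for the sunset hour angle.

6.03 h

The sunset hour angle satisfies cos H_s = −tan φ tan δ = 0.0069, giving H_s = 89.60°.
Sunrise is at 12 − H_s/15 = 12 − 5.973 = 6.027 h local solar time.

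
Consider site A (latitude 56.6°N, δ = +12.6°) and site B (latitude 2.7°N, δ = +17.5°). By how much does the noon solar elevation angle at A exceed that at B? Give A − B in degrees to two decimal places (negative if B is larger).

A: 90° − |56.6 − (12.6)| = 46.00°.
B: 90° − |2.7 − (17.5)| = 75.20°.
A − B = 46.00 − 75.20 = -29.20°.

-29.20°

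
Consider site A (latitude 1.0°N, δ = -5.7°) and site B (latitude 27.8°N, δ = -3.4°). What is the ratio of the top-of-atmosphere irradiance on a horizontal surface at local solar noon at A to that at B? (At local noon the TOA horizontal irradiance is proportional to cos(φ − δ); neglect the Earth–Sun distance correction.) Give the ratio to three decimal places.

A: cos θ_z = cos(1.0° − (-5.7°)) = 0.9932.
B: cos θ_z = cos(27.8° − (-3.4°)) = 0.8554.
Ratio A/B = 0.9932 / 0.8554 = 1.1611.

1.161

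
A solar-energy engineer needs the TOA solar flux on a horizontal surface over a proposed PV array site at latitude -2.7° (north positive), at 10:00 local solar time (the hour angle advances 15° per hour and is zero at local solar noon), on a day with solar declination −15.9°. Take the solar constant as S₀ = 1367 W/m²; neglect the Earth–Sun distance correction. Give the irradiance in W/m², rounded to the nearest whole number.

Hour angle H = 15° × (10 − 12) = -30.00°.
With φ = -2.7°, δ = -15.9°, H = -30.00°: sin φ sin δ = 0.0129, cos φ cos δ cos H = 0.8320, so cos θ_z = 0.8449.
Top-of-atmosphere irradiance = S₀ cos θ_z = 1367 × 0.8449 = 1154.98 W/m².

1155 W/m²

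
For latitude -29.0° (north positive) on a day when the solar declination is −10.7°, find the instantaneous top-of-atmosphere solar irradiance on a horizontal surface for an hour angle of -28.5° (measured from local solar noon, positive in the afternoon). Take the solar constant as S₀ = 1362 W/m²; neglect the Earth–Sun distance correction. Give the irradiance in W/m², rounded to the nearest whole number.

1151 W/m²

With φ = -29.0°, δ = -10.7°, H = -28.50°: sin φ sin δ = 0.0900, cos φ cos δ cos H = 0.7553, so cos θ_z = 0.8453.
Top-of-atmosphere irradiance = S₀ cos θ_z = 1362 × 0.8453 = 1151.30 W/m².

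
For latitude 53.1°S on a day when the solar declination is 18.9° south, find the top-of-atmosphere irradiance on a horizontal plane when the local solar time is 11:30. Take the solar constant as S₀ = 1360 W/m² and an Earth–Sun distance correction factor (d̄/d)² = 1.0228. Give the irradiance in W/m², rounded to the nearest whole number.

1144 W/m²

Hour angle H = 15° × (11.5 − 12) = -7.50°.
With φ = -53.1°, δ = -18.9°, H = -7.50°: sin φ sin δ = 0.2590, cos φ cos δ cos H = 0.5632, so cos θ_z = 0.8222.
Top-of-atmosphere irradiance = S₀ (d̄/d)² cos θ_z = 1360 × 1.0228 × 0.8222 = 1143.69 W/m².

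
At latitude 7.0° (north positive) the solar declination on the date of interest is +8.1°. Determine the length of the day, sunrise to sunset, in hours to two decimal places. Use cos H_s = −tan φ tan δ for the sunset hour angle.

12.13 hours

The sunset hour angle satisfies cos H_s = −tan φ tan δ = -0.0175, giving H_s = 91.00°.
Day length = 2 H_s / 15° h⁻¹ = 182.00° / 15 = 12.133 h.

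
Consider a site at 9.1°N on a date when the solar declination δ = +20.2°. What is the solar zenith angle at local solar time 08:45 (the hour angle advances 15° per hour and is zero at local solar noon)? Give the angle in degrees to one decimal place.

48.3°

Hour angle H = 15° × (8.75 − 12) = -48.75°.
cos θ_z = sin φ sin δ + cos φ cos δ cos H = (0.1582)(0.3453) + (0.9874)(0.9385)(0.6593) = 0.6656.
θ_z = arccos(0.6656) = 48.27°.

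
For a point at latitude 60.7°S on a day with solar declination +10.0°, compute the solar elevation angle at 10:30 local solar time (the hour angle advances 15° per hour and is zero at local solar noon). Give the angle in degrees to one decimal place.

17.1°

Hour angle H = 15° × (10.5 − 12) = -22.50°.
With φ = -60.7°, δ = 10.0°, H = -22.50°: sin φ sin δ = -0.1514, cos φ cos δ cos H = 0.4453, so cos θ_z = 0.2939.
θ_z = arccos(0.2939) = 72.91°, so the elevation is 90° − 72.91° = 17.09°.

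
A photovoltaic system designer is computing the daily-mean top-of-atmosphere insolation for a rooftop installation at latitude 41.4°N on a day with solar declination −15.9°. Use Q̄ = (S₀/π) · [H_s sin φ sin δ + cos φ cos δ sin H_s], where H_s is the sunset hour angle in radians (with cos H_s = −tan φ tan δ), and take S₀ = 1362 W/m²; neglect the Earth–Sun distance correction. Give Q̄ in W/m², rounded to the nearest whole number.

cos H_s = −tan(41.4°) · tan(-15.9°) = 0.2511, so H_s = arccos(0.2511) = 75.46°. In radians, H_s = 1.3170.
H_s sin φ sin δ = 1.3170 × 0.6613 × -0.2740 = -0.2386.
cos φ cos δ sin H_s = 0.7501 × 0.9617 × 0.9680 = 0.6983.
Q̄ = (1362/π) × (-0.2386 + 0.6983) = 433.54 × 0.4597 = 199.30 W/m².

199 W/m²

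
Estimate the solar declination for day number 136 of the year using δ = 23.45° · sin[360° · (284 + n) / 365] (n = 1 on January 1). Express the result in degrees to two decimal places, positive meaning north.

+19.03°

360 × (284 + 136) / 365 = 414.247°; sin(414.247°) = 0.8115.
δ = 23.45 × 0.8115 = 19.030° ≈ +19.03°.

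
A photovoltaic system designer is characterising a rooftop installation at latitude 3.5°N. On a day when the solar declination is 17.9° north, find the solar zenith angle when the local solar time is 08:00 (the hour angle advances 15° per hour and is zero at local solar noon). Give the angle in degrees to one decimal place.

60.4°

Hour angle H = 15° × (8 − 12) = -60.00°.
cos θ_z = sin(3.5°) sin(17.9°) + cos(3.5°) cos(17.9°) cos(-60.00°) = 0.0188 + 0.4749 = 0.4937.
θ_z = arccos(0.4937) = 60.42°.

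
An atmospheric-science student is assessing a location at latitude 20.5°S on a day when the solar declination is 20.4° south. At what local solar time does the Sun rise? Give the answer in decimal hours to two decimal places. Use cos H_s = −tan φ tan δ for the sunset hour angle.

cos H_s = −tan(-20.5°) · tan(-20.4°) = -0.1390, so H_s = arccos(-0.1390) = 97.99°.
Sunrise is at 12 − H_s/15 = 12 − 6.533 = 5.467 h local solar time.

5.47 h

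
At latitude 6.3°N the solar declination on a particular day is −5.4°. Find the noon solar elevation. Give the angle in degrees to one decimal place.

78.3°

At local solar noon the hour angle is zero, so the elevation is 90° − |φ − δ| = 90° − |6.3° − (-5.4°)| = 90° − 11.7° = 78.3°.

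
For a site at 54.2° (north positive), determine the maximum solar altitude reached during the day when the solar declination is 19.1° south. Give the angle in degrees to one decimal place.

At local solar noon the hour angle is zero, so the elevation is 90° − |φ − δ| = 90° − |54.2° − (-19.1°)| = 90° − 73.3° = 16.7°.

16.7°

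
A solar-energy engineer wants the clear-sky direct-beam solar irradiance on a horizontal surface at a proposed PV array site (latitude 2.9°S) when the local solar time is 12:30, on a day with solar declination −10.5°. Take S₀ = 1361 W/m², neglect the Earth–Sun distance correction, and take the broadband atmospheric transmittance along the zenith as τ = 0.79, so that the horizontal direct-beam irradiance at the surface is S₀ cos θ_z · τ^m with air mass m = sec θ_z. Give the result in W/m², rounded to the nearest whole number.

Hour angle H = 15° × (12.5 − 12) = 7.50°.
cos θ_z = sin(-2.9°) sin(-10.5°) + cos(-2.9°) cos(-10.5°) cos(7.50°) = 0.0092 + 0.9736 = 0.9828.
Air mass m = 1/cos θ_z = 1/0.9828 = 1.018; τ^m = 0.79^1.018 = 0.7867.
Surface direct beam = 1361 × 0.9828 × 0.7867 = 1052.28 W/m².

1052 W/m²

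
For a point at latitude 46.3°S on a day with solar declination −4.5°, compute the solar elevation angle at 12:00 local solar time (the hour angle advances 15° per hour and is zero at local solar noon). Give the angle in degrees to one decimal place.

Hour angle H = 15° × (12 − 12) = 0.00°.
With φ = -46.3°, δ = -4.5°, H = 0.00°: sin φ sin δ = 0.0567, cos φ cos δ cos H = 0.6888, so cos θ_z = 0.7455.
θ_z = arccos(0.7455) = 41.80°, so the elevation is 90° − 41.80° = 48.20°.

48.2°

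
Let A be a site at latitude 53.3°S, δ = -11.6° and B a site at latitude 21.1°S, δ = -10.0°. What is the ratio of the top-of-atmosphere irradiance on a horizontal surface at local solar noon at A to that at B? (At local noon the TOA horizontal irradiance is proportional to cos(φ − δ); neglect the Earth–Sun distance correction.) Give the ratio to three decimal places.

A: cos θ_z = cos(-53.3° − (-11.6°)) = 0.7466.
B: cos θ_z = cos(-21.1° − (-10.0°)) = 0.9813.
Ratio A/B = 0.7466 / 0.9813 = 0.7608.

0.761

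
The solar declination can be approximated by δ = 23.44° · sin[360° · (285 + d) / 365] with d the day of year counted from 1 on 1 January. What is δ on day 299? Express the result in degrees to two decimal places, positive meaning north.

-13.78°

360 × (285 + 299) / 365 = 576.000°; sin(576.000°) = -0.5878.
δ = 23.44 × -0.5878 = -13.778° ≈ -13.78°.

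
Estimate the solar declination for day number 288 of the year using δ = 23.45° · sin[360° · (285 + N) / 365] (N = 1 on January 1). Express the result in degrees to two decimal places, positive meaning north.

360 × (285 + 288) / 365 = 565.151°; sin(565.151°) = -0.4250.
δ = 23.45 × -0.4250 = -9.966° ≈ -9.97°.

-9.97°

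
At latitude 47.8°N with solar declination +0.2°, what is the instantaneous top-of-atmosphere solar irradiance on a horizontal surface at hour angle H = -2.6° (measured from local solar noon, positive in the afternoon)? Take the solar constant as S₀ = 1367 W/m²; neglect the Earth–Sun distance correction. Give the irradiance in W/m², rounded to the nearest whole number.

With φ = 47.8°, δ = 0.2°, H = -2.60°: sin φ sin δ = 0.0026, cos φ cos δ cos H = 0.6710, so cos θ_z = 0.6736.
Top-of-atmosphere irradiance = S₀ cos θ_z = 1367 × 0.6736 = 920.81 W/m².

921 W/m²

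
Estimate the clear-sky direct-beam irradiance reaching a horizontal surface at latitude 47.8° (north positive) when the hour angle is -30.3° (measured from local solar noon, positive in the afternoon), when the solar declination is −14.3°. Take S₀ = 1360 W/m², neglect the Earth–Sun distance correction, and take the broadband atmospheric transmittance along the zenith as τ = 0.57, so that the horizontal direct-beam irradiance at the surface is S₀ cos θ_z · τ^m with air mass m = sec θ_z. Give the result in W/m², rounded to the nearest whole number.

117 W/m²

cos θ_z = sin φ sin δ + cos φ cos δ cos H = (0.7408)(-0.2470) + (0.6717)(0.9690)(0.8634) = 0.3790.
Air mass m = 1/cos θ_z = 1/0.3790 = 2.639; τ^m = 0.57^2.639 = 0.2269.
Surface direct beam = 1360 × 0.3790 × 0.2269 = 116.95 W/m².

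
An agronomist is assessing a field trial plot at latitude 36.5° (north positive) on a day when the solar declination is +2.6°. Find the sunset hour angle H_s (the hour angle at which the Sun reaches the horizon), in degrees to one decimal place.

The sunset hour angle satisfies cos H_s = −tan φ tan δ = -0.0336, giving H_s = 91.93°.

91.9°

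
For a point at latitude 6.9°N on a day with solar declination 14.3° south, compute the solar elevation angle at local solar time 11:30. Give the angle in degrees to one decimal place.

67.5°

Hour angle H = 15° × (11.5 − 12) = -7.50°.
cos θ_z = sin(6.9°) sin(-14.3°) + cos(6.9°) cos(-14.3°) cos(-7.50°) = -0.0297 + 0.9538 = 0.9241.
θ_z = arccos(0.9241) = 22.47°, so the elevation is 90° − 22.47° = 67.53°.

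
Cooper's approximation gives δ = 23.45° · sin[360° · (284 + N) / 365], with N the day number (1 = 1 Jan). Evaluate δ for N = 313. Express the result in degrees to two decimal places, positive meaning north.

360 × (284 + 313) / 365 = 588.822°; sin(588.822°) = -0.7527.
δ = 23.45 × -0.7527 = -17.651° ≈ -17.65°.

-17.65°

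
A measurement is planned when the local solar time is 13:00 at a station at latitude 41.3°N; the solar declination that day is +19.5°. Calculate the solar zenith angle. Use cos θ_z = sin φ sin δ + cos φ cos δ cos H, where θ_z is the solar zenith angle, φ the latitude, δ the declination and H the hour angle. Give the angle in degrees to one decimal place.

25.3°

Hour angle H = 15° × (13 − 12) = 15.00°.
cos θ_z = sin(41.3°) sin(19.5°) + cos(41.3°) cos(19.5°) cos(15.00°) = 0.2203 + 0.6840 = 0.9043.
θ_z = arccos(0.9043) = 25.27°.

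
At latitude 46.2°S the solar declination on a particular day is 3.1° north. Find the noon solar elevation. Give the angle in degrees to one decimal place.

40.7°

At local solar noon the hour angle is zero, so the elevation is 90° − |φ − δ| = 90° − |-46.2° − (3.1°)| = 90° − 49.3° = 40.7°.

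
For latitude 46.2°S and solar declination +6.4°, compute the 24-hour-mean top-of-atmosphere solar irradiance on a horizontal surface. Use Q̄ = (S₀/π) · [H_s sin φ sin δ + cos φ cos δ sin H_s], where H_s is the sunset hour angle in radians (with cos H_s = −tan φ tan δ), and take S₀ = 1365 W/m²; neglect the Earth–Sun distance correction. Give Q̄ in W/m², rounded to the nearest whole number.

−tan φ tan δ = −(-1.0428)(0.1122) = 0.1170; H_s = arccos(0.1170) = 83.28°. In radians, H_s = 1.4535.
H_s sin φ sin δ = 1.4535 × -0.7218 × 0.1115 = -0.1170.
cos φ cos δ sin H_s = 0.6921 × 0.9938 × 0.9931 = 0.6831.
Q̄ = (1365/π) × (-0.1170 + 0.6831) = 434.49 × 0.5661 = 245.96 W/m².

246 W/m²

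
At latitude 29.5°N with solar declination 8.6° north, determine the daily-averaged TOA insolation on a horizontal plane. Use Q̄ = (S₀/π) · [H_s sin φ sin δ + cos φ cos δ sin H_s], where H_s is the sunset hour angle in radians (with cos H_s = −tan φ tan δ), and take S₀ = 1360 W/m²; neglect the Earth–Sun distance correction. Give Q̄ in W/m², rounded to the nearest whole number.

424 W/m²

The sunset hour angle satisfies cos H_s = −tan φ tan δ = -0.0856, giving H_s = 94.91°. In radians, H_s = 1.6565.
H_s sin φ sin δ = 1.6565 × 0.4924 × 0.1495 = 0.1219.
cos φ cos δ sin H_s = 0.8704 × 0.9888 × 0.9963 = 0.8575.
Q̄ = (1360/π) × (0.1219 + 0.8575) = 432.90 × 0.9794 = 423.98 W/m².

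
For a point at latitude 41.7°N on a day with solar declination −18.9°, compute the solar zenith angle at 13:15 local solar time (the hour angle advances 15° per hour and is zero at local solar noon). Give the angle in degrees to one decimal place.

63.0°

Hour angle H = 15° × (13.25 − 12) = 18.75°.
cos θ_z = sin φ sin δ + cos φ cos δ cos H = (0.6652)(-0.3239) + (0.7466)(0.9461)(0.9469) = 0.4534.
θ_z = arccos(0.4534) = 63.04°.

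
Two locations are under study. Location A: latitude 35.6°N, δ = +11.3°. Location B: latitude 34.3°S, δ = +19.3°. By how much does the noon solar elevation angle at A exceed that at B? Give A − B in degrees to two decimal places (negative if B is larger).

A: 90° − |35.6 − (11.3)| = 65.70°.
B: 90° − |-34.3 − (19.3)| = 36.40°.
A − B = 65.70 − 36.40 = 29.30°.

+29.30°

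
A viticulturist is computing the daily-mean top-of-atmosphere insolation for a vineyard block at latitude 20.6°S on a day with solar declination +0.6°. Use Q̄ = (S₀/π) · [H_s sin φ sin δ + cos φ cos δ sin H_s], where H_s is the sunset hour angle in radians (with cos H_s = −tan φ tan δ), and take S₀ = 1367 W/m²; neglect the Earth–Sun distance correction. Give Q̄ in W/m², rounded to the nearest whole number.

405 W/m²

−tan φ tan δ = −(-0.3759)(0.0105) = 0.0039; H_s = arccos(0.0039) = 89.78°. In radians, H_s = 1.5670.
H_s sin φ sin δ = 1.5670 × -0.3518 × 0.0105 = -0.0058.
cos φ cos δ sin H_s = 0.9361 × 0.9999 × 1.0000 = 0.9360.
Q̄ = (1367/π) × (-0.0058 + 0.9360) = 435.13 × 0.9302 = 404.76 W/m².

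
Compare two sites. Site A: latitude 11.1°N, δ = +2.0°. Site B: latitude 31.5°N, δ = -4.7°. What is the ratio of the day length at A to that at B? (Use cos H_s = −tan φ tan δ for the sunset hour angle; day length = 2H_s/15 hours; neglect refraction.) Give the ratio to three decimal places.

A: H_s = arccos(−tan 11.1° · tan 2.0°) = 90.39°, so 2H_s/15 = 12.0520 h.
B: H_s = arccos(−tan 31.5° · tan -4.7°) = 87.11°, so 2H_s/15 = 11.6147 h.
Ratio A/B = 12.0520 / 11.6147 = 1.0377.

1.038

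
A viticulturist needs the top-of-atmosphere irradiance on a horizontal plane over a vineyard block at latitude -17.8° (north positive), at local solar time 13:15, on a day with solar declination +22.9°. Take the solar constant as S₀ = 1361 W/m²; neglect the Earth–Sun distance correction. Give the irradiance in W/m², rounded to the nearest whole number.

968 W/m²

Hour angle H = 15° × (13.25 − 12) = 18.75°.
cos θ_z = sin(-17.8°) sin(22.9°) + cos(-17.8°) cos(22.9°) cos(18.75°) = -0.1190 + 0.8305 = 0.7115.
Top-of-atmosphere irradiance = S₀ cos θ_z = 1361 × 0.7115 = 968.35 W/m².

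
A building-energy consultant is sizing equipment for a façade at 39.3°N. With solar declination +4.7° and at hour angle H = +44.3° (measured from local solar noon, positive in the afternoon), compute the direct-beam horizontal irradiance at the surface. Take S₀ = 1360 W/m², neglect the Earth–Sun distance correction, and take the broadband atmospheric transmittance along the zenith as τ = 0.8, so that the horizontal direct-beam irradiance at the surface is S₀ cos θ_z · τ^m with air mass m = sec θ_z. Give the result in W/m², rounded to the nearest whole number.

With φ = 39.3°, δ = 4.7°, H = 44.30°: sin φ sin δ = 0.0519, cos φ cos δ cos H = 0.5520, so cos θ_z = 0.6039.
Air mass m = 1/cos θ_z = 1/0.6039 = 1.656; τ^m = 0.8^1.656 = 0.6911.
Surface direct beam = 1360 × 0.6039 × 0.6911 = 567.60 W/m².

568 W/m²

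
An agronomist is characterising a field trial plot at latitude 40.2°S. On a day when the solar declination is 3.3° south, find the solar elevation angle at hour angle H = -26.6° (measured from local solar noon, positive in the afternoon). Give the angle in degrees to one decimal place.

46.0°

cos θ_z = sin(-40.2°) sin(-3.3°) + cos(-40.2°) cos(-3.3°) cos(-26.60°) = 0.0372 + 0.6818 = 0.7190.
θ_z = arccos(0.7190) = 44.03°, so the elevation is 90° − 44.03° = 45.97°.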